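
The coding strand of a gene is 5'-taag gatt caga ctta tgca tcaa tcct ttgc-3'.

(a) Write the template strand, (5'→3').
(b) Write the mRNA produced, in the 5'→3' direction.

(a) 5′-GCAAAGGATTGATGCATAAGTCTGAATCCTTA-3′
(b) 5'-UAAGGAUUCAGACUUAUGCAUCAAUCCUUUGC-3'

(a) The template strand is the reverse complement of the coding strand: complement ATTCCTAAGTCTGAATACGTAGTTAGGAAACG, then reverse.
(b) mRNA matches the coding strand with T→U.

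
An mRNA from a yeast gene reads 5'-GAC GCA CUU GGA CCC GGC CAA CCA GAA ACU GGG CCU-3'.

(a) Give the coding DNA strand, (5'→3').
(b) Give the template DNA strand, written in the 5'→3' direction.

(a) 5'-GACGCACTTGGACCCGGCCAACCAGAAACTGGGCCT-3'
(b) 5'-AGGCCCAGTTTCTGGTTGGCCGGGTCCAAGTGCGTC-3'

(a) The coding strand matches the mRNA with U→T.
(b) The template strand is the reverse complement of the coding strand.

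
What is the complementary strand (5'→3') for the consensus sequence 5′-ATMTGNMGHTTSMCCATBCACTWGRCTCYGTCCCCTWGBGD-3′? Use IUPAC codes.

5′-HCVCWAGGGGACRGAGYCWAGTGVATGGKSAADCKNCAKAT-3′

Standard pairs A↔T, G↔C; ambiguity codes pair R↔Y, M↔K, W↔W, S↔S, B↔V, D↔H, N↔N. Complement (TAKACNKCDAASKGGTAVGTGAWCYGAGRCAGGGGAWCVCH), then reverse for 5'→3'.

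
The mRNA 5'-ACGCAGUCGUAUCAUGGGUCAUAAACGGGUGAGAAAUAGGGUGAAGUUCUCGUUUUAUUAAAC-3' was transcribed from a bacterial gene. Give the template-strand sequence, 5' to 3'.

5'-GTTTAATAAAACGAGAACTTCACCCTATTTCTCACCCGTTTATGACCCATGATACGACTGCGT-3'

Replace U with T to get the coding DNA strand: ACGCAGTCGTATCATGGGTCATAAACGGGTGAGAAATAGGGTGAAGTTCTCGTTTTATTAAAC. The template strand is its reverse complement (complement TGCGTCAGCATAGTACCCAGTATTTGCCCACTCTTTATCCCACTTCAAGAGCAAAATAATTTG, then reverse).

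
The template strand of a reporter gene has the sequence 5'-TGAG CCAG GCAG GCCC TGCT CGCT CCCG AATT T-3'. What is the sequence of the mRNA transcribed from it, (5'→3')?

5'-AAAUUCGGGAGCGAGCAGGGCCUGCCUGGCUCA-3'

The mRNA has the sequence of the coding strand (reverse complement of the template) with T→U. Reverse complement of TGAGCCAGGCAGGCCCTGCTCGCTCCCGAATTT is AAATTCGGGAGCGAGCAGGGCCTGCCTGGCTCA; then T→U.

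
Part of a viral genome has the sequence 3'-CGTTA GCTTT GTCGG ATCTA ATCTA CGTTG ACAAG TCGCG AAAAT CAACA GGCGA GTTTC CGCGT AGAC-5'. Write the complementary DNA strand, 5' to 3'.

5′-GCAATCGAAACAGCCTAGATTAGATGCAACTGTTCAGCGCTTTTAGTTGTCCGCTCAAAGGCGCATCTG-3′

The strand is given 3'→5', so its complement runs 5'→3' in the same left-to-right order: pair each base A↔T, G↔C.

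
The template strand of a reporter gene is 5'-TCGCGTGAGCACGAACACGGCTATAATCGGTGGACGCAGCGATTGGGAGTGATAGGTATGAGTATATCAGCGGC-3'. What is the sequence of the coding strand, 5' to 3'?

5'-GCCGCTGATATACTCATACCTATCACTCCCAATCGCTGCGTCCACCGATTATAGCCGTGTTCGTGCTCACGCGA-3'

The coding strand is complementary and antiparallel to the template: take the complement (A↔T, G↔C) and reverse.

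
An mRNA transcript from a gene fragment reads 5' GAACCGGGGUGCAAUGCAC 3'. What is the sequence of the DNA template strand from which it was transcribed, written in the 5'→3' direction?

Replace U with T to get the coding DNA strand: GAACCGGGGTGCAATGCAC. The template strand is its reverse complement (complement CTTGGCCCCACGTTACGTG, then reverse).

5'-GTGCATTGCACCCCGGTTC-3'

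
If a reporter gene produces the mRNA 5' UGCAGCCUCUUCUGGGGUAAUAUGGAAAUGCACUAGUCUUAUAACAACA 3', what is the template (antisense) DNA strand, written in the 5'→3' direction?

Replace U with T to get the coding DNA strand: TGCAGCCTCTTCTGGGGTAATATGGAAATGCACTAGTCTTATAACAACA. The template strand is its reverse complement (complement ACGTCGGAGAAGACCCCATTATACCTTTACGTGATCAGAATATTGTTGT, then reverse).

5'-TGTTGTTATAAGACTAGTGCATTTCCATATTACCCCAGAAGAGGCTGCA-3'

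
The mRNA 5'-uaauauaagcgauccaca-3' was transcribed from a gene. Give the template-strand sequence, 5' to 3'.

5'-TGTGGATCGCTTATATTA-3'

Replace U with T to get the coding DNA strand: TAATATAAGCGATCCACA. The template strand is its reverse complement (complement ATTATATTCGCTAGGTGT, then reverse).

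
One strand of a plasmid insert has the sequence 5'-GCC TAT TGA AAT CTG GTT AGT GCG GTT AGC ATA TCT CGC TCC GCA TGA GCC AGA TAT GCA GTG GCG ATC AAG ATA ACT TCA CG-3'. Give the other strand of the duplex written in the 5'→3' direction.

Pairing A↔T and G↔C gives CGGATAACTTTAGACCAATCACGCCAATCGTATAGAGCGAGGCGTACTCGGTCTATACGTCACCGCTAGTTCTATTGAAGTGC, running 3'→5'. Reverse for the 5'→3' convention.

5′-CGTGAAGTTATCTTGATCGCCACTGCATATCTGGCTCATGCGGAGCGAGATATGCTAACCGCACTAACCAGATTTCAATAGGC-3′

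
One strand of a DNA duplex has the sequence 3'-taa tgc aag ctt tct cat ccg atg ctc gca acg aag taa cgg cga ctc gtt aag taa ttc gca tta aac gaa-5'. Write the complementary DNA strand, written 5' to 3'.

5'-ATTACGTTCGAAAGAGTAGGCTACGAGCGTTGCTTCATTGCCGCTGAGCAATTCATTAAGCGTAATTTGCTT-3'

The strand is given 3'→5', so its complement runs 5'→3' in the same left-to-right order: pair each base A↔T, G↔C.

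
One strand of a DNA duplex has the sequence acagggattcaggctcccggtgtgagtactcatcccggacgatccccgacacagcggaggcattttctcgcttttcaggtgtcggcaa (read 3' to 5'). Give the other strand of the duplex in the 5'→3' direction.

The strand is given 3'→5', so its complement runs 5'→3' in the same left-to-right order: pair each base A↔T, G↔C.

5'-TGTCCCTAAGTCCGAGGGCCACACTCATGAGTAGGGCCTGCTAGGGGCTGTGTCGCCTCCGTAAAAGAGCGAAAAGTCCACAGCCGTT-3'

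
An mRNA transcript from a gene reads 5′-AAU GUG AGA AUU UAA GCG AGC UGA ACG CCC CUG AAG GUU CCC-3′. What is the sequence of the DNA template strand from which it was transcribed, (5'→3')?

5'-GGGAACCTTCAGGGGCGTTCAGCTCGCTTAAATTCTCACATT-3'

Replace U with T to get the coding DNA strand: AATGTGAGAATTTAAGCGAGCTGAACGCCCCTGAAGGTTCCC. The template strand is its reverse complement (complement TTACACTCTTAAATTCGCTCGACTTGCGGGGACTTCCAAGGG, then reverse).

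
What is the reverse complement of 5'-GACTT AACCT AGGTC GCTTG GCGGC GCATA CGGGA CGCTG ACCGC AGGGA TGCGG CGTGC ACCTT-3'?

5'-AAGGTGCACGCCGCATCCCTGCGGTCAGCGTCCCGTATGCGCCGCCAAGCGACCTAGGTTAAGTC-3'

Complement each base (A↔T, G↔C): CTGAATTGGATCCAGCGAACCGCCGCGTATGCCCTGCGACTGGCGTCCCTACGCCGCACGTGGAA. Then reverse.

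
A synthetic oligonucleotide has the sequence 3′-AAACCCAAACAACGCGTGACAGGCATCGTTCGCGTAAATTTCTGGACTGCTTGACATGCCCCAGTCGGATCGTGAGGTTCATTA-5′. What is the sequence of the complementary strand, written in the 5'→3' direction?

5'-TTTGGGTTTGTTGCGCACTGTCCGTAGCAAGCGCATTTAAAGACCTGACGAACTGTACGGGGTCAGCCTAGCACTCCAAGTAAT-3'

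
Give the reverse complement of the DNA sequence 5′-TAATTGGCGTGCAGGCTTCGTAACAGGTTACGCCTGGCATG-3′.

Reading the sequence 3'→5' and pairing each base (A↔T, G↔C) gives the reverse complement directly.

5'-CATGCCAGGCGTAACCTGTTACGAAGCCTGCACGCCAATTA-3'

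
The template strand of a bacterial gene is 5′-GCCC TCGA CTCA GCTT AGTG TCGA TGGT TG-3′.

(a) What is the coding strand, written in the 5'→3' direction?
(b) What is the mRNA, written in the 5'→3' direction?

(a) 5′-CAACCATCGACACTAAGCTGAGTCGAGGGC-3′
(b) 5'-CAACCAUCGACACUAAGCUGAGUCGAGGGC-3'

(a) The coding strand is the reverse complement of the template: complement CGGGAGCTGAGTCGAATCACAGCTACCAAC, then reverse.
(b) mRNA has the coding-strand sequence with T→U.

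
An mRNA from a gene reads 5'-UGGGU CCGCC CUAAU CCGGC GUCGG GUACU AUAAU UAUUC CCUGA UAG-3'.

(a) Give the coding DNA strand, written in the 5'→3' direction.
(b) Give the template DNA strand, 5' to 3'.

(a) 5'-TGGGTCCGCCCTAATCCGGCGTCGGGTACTATAATTATTCCCTGATAG-3'
(b) 5'-CTATCAGGGAATAATTATAGTACCCGACGCCGGATTAGGGCGGACCCA-3'

(a) The coding strand matches the mRNA with U→T.
(b) The template strand is the reverse complement of the coding strand.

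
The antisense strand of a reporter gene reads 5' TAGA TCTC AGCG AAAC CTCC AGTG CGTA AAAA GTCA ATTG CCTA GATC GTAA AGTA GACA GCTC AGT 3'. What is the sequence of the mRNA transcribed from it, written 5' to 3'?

5'-ACUGAGCUGUCUACUUUACGAUCUAGGCAAUUGACUUUUUACGCACUGGAGGUUUCGCUGAGAUCUA-3'

The mRNA has the sequence of the coding strand (reverse complement of the template) with T→U. Reverse complement of TAGATCTCAGCGAAACCTCCAGTGCGTAAAAAGTCAATTGCCTAGATCGTAAAGTAGACAGCTCAGT is ACTGAGCTGTCTACTTTACGATCTAGGCAATTGACTTTTTACGCACTGGAGGTTTCGCTGAGATCTA; then T→U.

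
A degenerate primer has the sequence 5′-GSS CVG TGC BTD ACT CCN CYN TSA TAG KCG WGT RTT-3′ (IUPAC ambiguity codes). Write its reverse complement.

Standard pairs A↔T, G↔C; ambiguity codes pair R↔Y, K↔M, W↔W, S↔S, B↔V, D↔H, N↔N. Complement (CSSGBCACGVAHTGAGGNGRNASTATCMGCWCAYAA), then reverse for 5'→3'.

5'-AAYACWCGMCTATSANRGNGGAGTHAVGCACBGSSC-3'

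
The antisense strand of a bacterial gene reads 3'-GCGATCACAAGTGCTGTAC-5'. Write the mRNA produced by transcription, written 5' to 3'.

Reading the template 3'→5' as shown, RNA polymerase pairs each base (A→U, T→A, G↔C) to build mRNA 5'→3' directly.

5'-CGCUAGUGUUCACGACAUG-3'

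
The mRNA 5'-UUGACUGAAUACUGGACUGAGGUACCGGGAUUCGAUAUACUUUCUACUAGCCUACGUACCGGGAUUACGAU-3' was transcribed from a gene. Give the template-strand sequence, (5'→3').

5'-ATCGTAATCCCGGTACGTAGGCTAGTAGAAAGTATATCGAATCCCGGTACCTCAGTCCAGTATTCAGTCAA-3'

Replace U with T to get the coding DNA strand: TTGACTGAATACTGGACTGAGGTACCGGGATTCGATATACTTTCTACTAGCCTACGTACCGGGATTACGAT. The template strand is its reverse complement (complement AACTGACTTATGACCTGACTCCATGGCCCTAAGCTATATGAAAGATGATCGGATGCATGGCCCTAATGCTA, then reverse).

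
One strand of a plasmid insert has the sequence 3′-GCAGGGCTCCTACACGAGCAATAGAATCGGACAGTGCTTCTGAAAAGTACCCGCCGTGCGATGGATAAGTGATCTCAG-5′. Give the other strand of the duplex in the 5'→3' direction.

5'-CGTCCCGAGGATGTGCTCGTTATCTTAGCCTGTCACGAAGACTTTTCATGGGCGGCACGCTACCTATTCACTAGAGTC-3'

The strand is given 3'→5', so its complement runs 5'→3' in the same left-to-right order: pair each base A↔T, G↔C.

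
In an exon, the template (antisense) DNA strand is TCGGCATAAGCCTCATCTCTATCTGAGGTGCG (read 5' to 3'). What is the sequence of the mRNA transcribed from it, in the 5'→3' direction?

5'-CGCACCUCAGAUAGAGAUGAGGCUUAUGCCGA-3'

The mRNA has the sequence of the coding strand (reverse complement of the template) with T→U. Reverse complement of TCGGCATAAGCCTCATCTCTATCTGAGGTGCG is CGCACCTCAGATAGAGATGAGGCTTATGCCGA; then T→U.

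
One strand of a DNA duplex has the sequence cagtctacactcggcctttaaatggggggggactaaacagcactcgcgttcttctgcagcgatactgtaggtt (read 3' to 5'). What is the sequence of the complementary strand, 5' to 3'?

The strand is given 3'→5', so its complement runs 5'→3' in the same left-to-right order: pair each base A↔T, G↔C.

5'-GTCAGATGTGAGCCGGAAATTTACCCCCCCCTGATTTGTCGTGAGCGCAAGAAGACGTCGCTATGACATCCAA-3'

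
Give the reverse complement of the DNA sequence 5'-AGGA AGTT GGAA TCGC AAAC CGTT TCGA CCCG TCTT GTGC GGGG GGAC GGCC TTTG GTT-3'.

Reading the sequence 3'→5' and pairing each base (A↔T, G↔C) gives the reverse complement directly.

5'-AACCAAAGGCCGTCCCCCCGCACAAGACGGGTCGAAACGGTTTGCGATTCCAACTTCCT-3'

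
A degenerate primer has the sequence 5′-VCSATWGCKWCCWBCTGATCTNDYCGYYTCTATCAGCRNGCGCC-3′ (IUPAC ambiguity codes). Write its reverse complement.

Standard pairs A↔T, G↔C; ambiguity codes pair R↔Y, K↔M, W↔W, S↔S, B↔V, D↔H, N↔N. Complement (BGSTAWCGMWGGWVGACTAGANHRGCRRAGATAGTCGYNCGCGG), then reverse for 5'→3'.

5'-GGCGCNYGCTGATAGARRCGRHNAGATCAGVWGGWMGCWATSGB-3'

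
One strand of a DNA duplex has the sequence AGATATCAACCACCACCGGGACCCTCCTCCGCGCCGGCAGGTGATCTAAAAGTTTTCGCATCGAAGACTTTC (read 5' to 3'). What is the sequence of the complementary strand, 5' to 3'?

5'-GAAAGTCTTCGATGCGAAAACTTTTAGATCACCTGCCGGCGCGGAGGAGGGTCCCGGTGGTGGTTGATATCT-3'

Pairing A↔T and G↔C gives TCTATAGTTGGTGGTGGCCCTGGGAGGAGGCGCGGCCGTCCACTAGATTTTCAAAAGCGTAGCTTCTGAAAG, running 3'→5'. Reverse for the 5'→3' convention.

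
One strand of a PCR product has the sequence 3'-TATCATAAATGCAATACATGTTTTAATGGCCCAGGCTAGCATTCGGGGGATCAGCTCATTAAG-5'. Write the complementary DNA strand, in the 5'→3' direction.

The strand is given 3'→5', so its complement runs 5'→3' in the same left-to-right order: pair each base A↔T, G↔C.

5'-ATAGTATTTACGTTATGTACAAAATTACCGGGTCCGATCGTAAGCCCCCTAGTCGAGTAATTC-3'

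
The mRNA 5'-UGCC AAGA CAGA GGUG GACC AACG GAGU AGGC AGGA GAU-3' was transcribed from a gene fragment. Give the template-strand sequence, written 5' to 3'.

Replace U with T to get the coding DNA strand: TGCCAAGACAGAGGTGGACCAACGGAGTAGGCAGGAGAT. The template strand is its reverse complement (complement ACGGTTCTGTCTCCACCTGGTTGCCTCATCCGTCCTCTA, then reverse).

5'-ATCTCCTGCCTACTCCGTTGGTCCACCTCTGTCTTGGCA-3'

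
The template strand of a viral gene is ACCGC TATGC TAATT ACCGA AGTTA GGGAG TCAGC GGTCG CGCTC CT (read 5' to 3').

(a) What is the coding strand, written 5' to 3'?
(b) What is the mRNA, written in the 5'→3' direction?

(a) 5′-AGGAGCGCGACCGCTGACTCCCTAACTTCGGTAATTAGCATAGCGGT-3′
(b) 5'-AGGAGCGCGACCGCUGACUCCCUAACUUCGGUAAUUAGCAUAGCGGU-3'

(a) The coding strand is the reverse complement of the template: complement TGGCGATACGATTAATGGCTTCAATCCCTCAGTCGCCAGCGCGAGGA, then reverse.
(b) mRNA has the coding-strand sequence with T→U.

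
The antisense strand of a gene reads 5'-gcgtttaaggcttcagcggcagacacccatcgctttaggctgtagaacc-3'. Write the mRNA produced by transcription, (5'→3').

The mRNA has the sequence of the coding strand (reverse complement of the template) with T→U. Reverse complement of GCGTTTAAGGCTTCAGCGGCAGACACCCATCGCTTTAGGCTGTAGAACC is GGTTCTACAGCCTAAAGCGATGGGTGTCTGCCGCTGAAGCCTTAAACGC; then T→U.

5'-GGUUCUACAGCCUAAAGCGAUGGGUGUCUGCCGCUGAAGCCUUAAACGC-3'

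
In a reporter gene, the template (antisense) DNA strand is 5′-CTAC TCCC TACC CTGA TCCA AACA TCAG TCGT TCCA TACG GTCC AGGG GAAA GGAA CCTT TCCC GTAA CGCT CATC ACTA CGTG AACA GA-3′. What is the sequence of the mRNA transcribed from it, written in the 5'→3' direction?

RNA polymerase reads the template 3'→5' and synthesizes mRNA 5'→3' by base-pairing (A→U, T→A, G↔C). The complement of the template is GATGAGGGATGGGACTAGGTTTGTAGTCAGCAAGGTATGCCAGGTCCCCTTTCCTTGGAAAGGGCATTGCGAGTAGTGATGCACTTGTCT; antiparallel, so 5'→3' the coding strand is TCTGTTCACGTAGTGATGAGCGTTACGGGAAAGGTTCCTTTCCCCTGGACCGTATGGAACGACTGATGTTTGGATCAGGGTAGGGAGTAG. Replace T with U for the mRNA.

5'-UCUGUUCACGUAGUGAUGAGCGUUACGGGAAAGGUUCCUUUCCCCUGGACCGUAUGGAACGACUGAUGUUUGGAUCAGGGUAGGGAGUAG-3'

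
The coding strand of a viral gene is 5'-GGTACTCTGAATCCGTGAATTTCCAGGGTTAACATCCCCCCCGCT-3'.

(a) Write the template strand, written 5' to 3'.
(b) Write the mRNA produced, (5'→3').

(a) 5'-AGCGGGGGGGATGTTAACCCTGGAAATTCACGGATTCAGAGTACC-3'
(b) 5'-GGUACUCUGAAUCCGUGAAUUUCCAGGGUUAACAUCCCCCCCGCU-3'

(a) The template strand is the reverse complement of the coding strand: complement CCATGAGACTTAGGCACTTAAAGGTCCCAATTGTAGGGGGGGCGA, then reverse.
(b) mRNA matches the coding strand with T→U.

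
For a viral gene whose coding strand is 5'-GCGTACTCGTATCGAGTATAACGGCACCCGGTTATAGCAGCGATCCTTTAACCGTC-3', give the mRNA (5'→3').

5'-GCGUACUCGUAUCGAGUAUAACGGCACCCGGUUAUAGCAGCGAUCCUUUAACCGUC-3'

mRNA has the coding-strand sequence with U in place of T.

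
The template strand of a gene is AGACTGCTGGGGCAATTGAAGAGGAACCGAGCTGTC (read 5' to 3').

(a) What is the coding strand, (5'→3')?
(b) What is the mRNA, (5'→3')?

(a) 5'-GACAGCTCGGTTCCTCTTCAATTGCCCCAGCAGTCT-3'
(b) 5'-GACAGCUCGGUUCCUCUUCAAUUGCCCCAGCAGUCU-3'

(a) The coding strand is the reverse complement of the template: complement TCTGACGACCCCGTTAACTTCTCCTTGGCTCGACAG, then reverse.
(b) mRNA has the coding-strand sequence with T→U.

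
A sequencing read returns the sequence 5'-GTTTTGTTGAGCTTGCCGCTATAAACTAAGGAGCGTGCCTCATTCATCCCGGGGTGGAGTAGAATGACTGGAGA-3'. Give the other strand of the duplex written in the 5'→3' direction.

5'-TCTCCAGTCATTCTACTCCACCCCGGGATGAATGAGGCACGCTCCTTAGTTTATAGCGGCAAGCTCAACAAAAC-3'

The complement of GTTTTGTTGAGCTTGCCGCTATAAACTAAGGAGCGTGCCTCATTCATCCCGGGGTGGAGTAGAATGACTGGAGA is CAAAACAACTCGAACGGCGATATTTGATTCCTCGCACGGAGTAAGTAGGGCCCCACCTCATCTTACTGACCTCT (A↔T, G↔C). DNA strands are antiparallel, so the complementary strand runs 3'→5'; reversing gives the 5'→3' form.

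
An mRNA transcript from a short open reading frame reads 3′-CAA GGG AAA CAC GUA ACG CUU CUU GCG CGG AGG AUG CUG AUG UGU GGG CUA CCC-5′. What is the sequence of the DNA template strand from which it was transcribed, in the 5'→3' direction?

5′-GTTCCCTTTGTGCATTGCGAAGAACGCGCCTCCTACGACTACACACCCGATGGG-3′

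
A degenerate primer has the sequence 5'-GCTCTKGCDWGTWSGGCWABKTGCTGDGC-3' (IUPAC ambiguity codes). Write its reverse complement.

5'-GCHCAGCAMVTWGCCSWACWHGCMAGAGC-3'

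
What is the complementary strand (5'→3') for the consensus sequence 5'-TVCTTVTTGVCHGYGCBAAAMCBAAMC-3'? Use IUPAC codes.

5'-GKTTVGKTTTVGCRCDGBCAABAAGBA-3'

Standard pairs A↔T, G↔C; ambiguity codes pair Y↔R, M↔K, B↔V, H↔D. Complement (ABGAABAACBGDCRCGVTTTKGVTTKG), then reverse for 5'→3'.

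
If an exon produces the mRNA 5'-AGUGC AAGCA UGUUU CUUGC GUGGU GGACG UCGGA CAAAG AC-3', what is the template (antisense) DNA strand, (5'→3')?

Replace U with T to get the coding DNA strand: AGTGCAAGCATGTTTCTTGCGTGGTGGACGTCGGACAAAGAC. The template strand is its reverse complement (complement TCACGTTCGTACAAAGAACGCACCACCTGCAGCCTGTTTCTG, then reverse).

5'-GTCTTTGTCCGACGTCCACCACGCAAGAAACATGCTTGCACT-3'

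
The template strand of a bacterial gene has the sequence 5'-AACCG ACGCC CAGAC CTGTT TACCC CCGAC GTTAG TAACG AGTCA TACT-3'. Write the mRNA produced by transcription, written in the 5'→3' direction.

The mRNA has the sequence of the coding strand (reverse complement of the template) with T→U. Reverse complement of AACCGACGCCCAGACCTGTTTACCCCCGACGTTAGTAACGAGTCATACT is AGTATGACTCGTTACTAACGTCGGGGGTAAACAGGTCTGGGCGTCGGTT; then T→U.

5'-AGUAUGACUCGUUACUAACGUCGGGGGUAAACAGGUCUGGGCGUCGGUU-3'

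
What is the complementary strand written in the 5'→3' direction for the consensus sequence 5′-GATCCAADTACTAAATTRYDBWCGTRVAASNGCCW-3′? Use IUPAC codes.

Standard pairs A↔T, G↔C; ambiguity codes pair R↔Y, W↔W, S↔S, B↔V, D↔H, N↔N. Complement (CTAGGTTHATGATTTAAYRHVWGCAYBTTSNCGGW), then reverse for 5'→3'.

5'-WGGCNSTTBYACGWVHRYAATTTAGTAHTTGGATC-3'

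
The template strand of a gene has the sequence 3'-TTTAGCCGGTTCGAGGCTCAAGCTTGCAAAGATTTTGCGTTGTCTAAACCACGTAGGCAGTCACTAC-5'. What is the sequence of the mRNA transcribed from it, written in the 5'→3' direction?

Reading the template 3'→5' as shown, RNA polymerase pairs each base (A→U, T→A, G↔C) to build mRNA 5'→3' directly.

5'-AAAUCGGCCAAGCUCCGAGUUCGAACGUUUCUAAAACGCAACAGAUUUGGUGCAUCCGUCAGUGAUG-3'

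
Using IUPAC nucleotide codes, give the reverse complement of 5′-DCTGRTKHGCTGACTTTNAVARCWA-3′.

Standard pairs A↔T, G↔C; ambiguity codes pair R↔Y, K↔M, W↔W, D↔H, V↔B, N↔N. Complement (HGACYAMDCGACTGAAANTBTYGWT), then reverse for 5'→3'.

5'-TWGYTBTNAAAGTCAGCDMAYCAGH-3'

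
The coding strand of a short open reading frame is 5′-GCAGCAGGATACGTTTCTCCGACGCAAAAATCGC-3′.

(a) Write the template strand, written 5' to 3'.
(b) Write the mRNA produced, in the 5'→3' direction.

(a) 5′-GCGATTTTTGCGTCGGAGAAACGTATCCTGCTGC-3′
(b) 5'-GCAGCAGGAUACGUUUCUCCGACGCAAAAAUCGC-3'

(a) The template strand is the reverse complement of the coding strand: complement CGTCGTCCTATGCAAAGAGGCTGCGTTTTTAGCG, then reverse.
(b) mRNA matches the coding strand with T→U.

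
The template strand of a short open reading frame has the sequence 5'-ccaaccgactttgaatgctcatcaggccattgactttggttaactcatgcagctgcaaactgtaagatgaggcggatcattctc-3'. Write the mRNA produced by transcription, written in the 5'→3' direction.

5'-GAGAAUGAUCCGCCUCAUCUUACAGUUUGCAGCUGCAUGAGUUAACCAAAGUCAAUGGCCUGAUGAGCAUUCAAAGUCGGUUGG-3'

The mRNA has the sequence of the coding strand (reverse complement of the template) with T→U. Reverse complement of CCAACCGACTTTGAATGCTCATCAGGCCATTGACTTTGGTTAACTCATGCAGCTGCAAACTGTAAGATGAGGCGGATCATTCTC is GAGAATGATCCGCCTCATCTTACAGTTTGCAGCTGCATGAGTTAACCAAAGTCAATGGCCTGATGAGCATTCAAAGTCGGTTGG; then T→U.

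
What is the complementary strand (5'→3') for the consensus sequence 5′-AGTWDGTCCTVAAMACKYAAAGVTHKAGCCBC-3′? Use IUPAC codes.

5'-GVGGCTMDABCTTTRMGTKTTBAGGACHWACT-3'

Standard pairs A↔T, G↔C; ambiguity codes pair Y↔R, M↔K, W↔W, B↔V, D↔H. Complement (TCAWHCAGGABTTKTGMRTTTCBADMTCGGVG), then reverse for 5'→3'.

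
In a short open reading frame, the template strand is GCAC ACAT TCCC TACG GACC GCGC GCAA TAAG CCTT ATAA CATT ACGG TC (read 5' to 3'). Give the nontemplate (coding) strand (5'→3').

The coding strand is complementary and antiparallel to the template: take the complement (A↔T, G↔C) and reverse.

5′-GACCGTAATGTTATAAGGCTTATTGCGCGCGGTCCGTAGGGAATGTGTGC-3′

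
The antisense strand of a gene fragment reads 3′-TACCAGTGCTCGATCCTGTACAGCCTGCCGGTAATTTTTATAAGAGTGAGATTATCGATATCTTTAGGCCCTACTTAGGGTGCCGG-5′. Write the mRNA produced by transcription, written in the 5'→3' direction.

Reading the template 3'→5' as shown, RNA polymerase pairs each base (A→U, T→A, G↔C) to build mRNA 5'→3' directly.

5'-AUGGUCACGAGCUAGGACAUGUCGGACGGCCAUUAAAAAUAUUCUCACUCUAAUAGCUAUAGAAAUCCGGGAUGAAUCCCACGGCC-3'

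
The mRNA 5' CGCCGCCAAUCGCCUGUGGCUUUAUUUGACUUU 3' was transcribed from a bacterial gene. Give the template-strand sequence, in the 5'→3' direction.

Replace U with T to get the coding DNA strand: CGCCGCCAATCGCCTGTGGCTTTATTTGACTTT. The template strand is its reverse complement (complement GCGGCGGTTAGCGGACACCGAAATAAACTGAAA, then reverse).

5'-AAAGTCAAATAAAGCCACAGGCGATTGGCGGCG-3'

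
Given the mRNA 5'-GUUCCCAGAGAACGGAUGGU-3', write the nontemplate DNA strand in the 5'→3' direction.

The coding DNA strand has the same 5'→3' sequence as the mRNA with U replaced by T.

5'-GTTCCCAGAGAACGGATGGT-3'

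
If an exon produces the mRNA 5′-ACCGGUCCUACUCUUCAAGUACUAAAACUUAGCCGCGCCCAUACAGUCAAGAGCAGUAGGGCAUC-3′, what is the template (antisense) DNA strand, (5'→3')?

5'-GATGCCCTACTGCTCTTGACTGTATGGGCGCGGCTAAGTTTTAGTACTTGAAGAGTAGGACCGGT-3'

Replace U with T to get the coding DNA strand: ACCGGTCCTACTCTTCAAGTACTAAAACTTAGCCGCGCCCATACAGTCAAGAGCAGTAGGGCATC. The template strand is its reverse complement (complement TGGCCAGGATGAGAAGTTCATGATTTTGAATCGGCGCGGGTATGTCAGTTCTCGTCATCCCGTAG, then reverse).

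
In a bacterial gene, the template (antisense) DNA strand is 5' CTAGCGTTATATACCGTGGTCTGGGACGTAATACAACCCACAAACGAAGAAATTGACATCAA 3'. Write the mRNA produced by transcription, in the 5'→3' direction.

RNA polymerase reads the template 3'→5' and synthesizes mRNA 5'→3' by base-pairing (A→U, T→A, G↔C). The complement of the template is GATCGCAATATATGGCACCAGACCCTGCATTATGTTGGGTGTTTGCTTCTTTAACTGTAGTT; antiparallel, so 5'→3' the coding strand is TTGATGTCAATTTCTTCGTTTGTGGGTTGTATTACGTCCCAGACCACGGTATATAACGCTAG. Replace T with U for the mRNA.

5'-UUGAUGUCAAUUUCUUCGUUUGUGGGUUGUAUUACGUCCCAGACCACGGUAUAUAACGCUAG-3'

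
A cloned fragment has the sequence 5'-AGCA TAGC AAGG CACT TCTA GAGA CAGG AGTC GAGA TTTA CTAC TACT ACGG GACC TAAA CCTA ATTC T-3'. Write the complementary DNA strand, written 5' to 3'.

5'-AGAATTAGGTTTAGGTCCCGTAGTAGTAGTAAATCTCGACTCCTGTCTCTAGAAGTGCCTTGCTATGCT-3'

The complement of AGCATAGCAAGGCACTTCTAGAGACAGGAGTCGAGATTTACTACTACTACGGGACCTAAACCTAATTCT is TCGTATCGTTCCGTGAAGATCTCTGTCCTCAGCTCTAAATGATGATGATGCCCTGGATTTGGATTAAGA (A↔T, G↔C). DNA strands are antiparallel, so the complementary strand runs 3'→5'; reversing gives the 5'→3' form.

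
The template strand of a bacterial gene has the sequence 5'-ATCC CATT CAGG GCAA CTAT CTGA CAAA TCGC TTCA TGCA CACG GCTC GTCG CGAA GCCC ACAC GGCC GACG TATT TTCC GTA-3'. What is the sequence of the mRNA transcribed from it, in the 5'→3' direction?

The mRNA has the sequence of the coding strand (reverse complement of the template) with T→U. Reverse complement of ATCCCATTCAGGGCAACTATCTGACAAATCGCTTCATGCACACGGCTCGTCGCGAAGCCCACACGGCCGACGTATTTTCCGTA is TACGGAAAATACGTCGGCCGTGTGGGCTTCGCGACGAGCCGTGTGCATGAAGCGATTTGTCAGATAGTTGCCCTGAATGGGAT; then T→U.

5′-UACGGAAAAUACGUCGGCCGUGUGGGCUUCGCGACGAGCCGUGUGCAUGAAGCGAUUUGUCAGAUAGUUGCCCUGAAUGGGAU-3′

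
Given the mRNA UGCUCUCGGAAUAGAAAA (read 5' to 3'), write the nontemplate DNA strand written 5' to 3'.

The coding DNA strand has the same 5'→3' sequence as the mRNA with U replaced by T.

5'-TGCTCTCGGAATAGAAAA-3'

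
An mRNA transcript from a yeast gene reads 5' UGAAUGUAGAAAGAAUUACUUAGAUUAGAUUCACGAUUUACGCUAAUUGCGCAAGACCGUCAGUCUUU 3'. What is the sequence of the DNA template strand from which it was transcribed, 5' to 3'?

5′-AAAGACTGACGGTCTTGCGCAATTAGCGTAAATCGTGAATCTAATCTAAGTAATTCTTTCTACATTCA-3′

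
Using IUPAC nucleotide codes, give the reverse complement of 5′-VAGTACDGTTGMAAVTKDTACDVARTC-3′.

Standard pairs A↔T, G↔C; ambiguity codes pair R↔Y, M↔K, D↔H, V↔B. Complement (BTCATGHCAACKTTBAMHATGHBTYAG), then reverse for 5'→3'.

5′-GAYTBHGTAHMABTTKCAACHGTACTB-3′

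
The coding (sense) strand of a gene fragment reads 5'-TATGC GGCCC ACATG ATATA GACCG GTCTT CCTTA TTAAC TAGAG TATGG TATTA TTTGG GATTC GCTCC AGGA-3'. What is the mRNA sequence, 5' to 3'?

mRNA has the coding-strand sequence with U in place of T.

5'-UAUGCGGCCCACAUGAUAUAGACCGGUCUUCCUUAUUAACUAGAGUAUGGUAUUAUUUGGGAUUCGCUCCAGGA-3'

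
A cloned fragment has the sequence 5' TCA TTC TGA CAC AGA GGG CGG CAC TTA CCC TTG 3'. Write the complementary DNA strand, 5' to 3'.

5'-CAAGGGTAAGTGCCGCCCTCTGTGTCAGAATGA-3'

Pairing A↔T and G↔C gives AGTAAGACTGTGTCTCCCGCCGTGAATGGGAAC, running 3'→5'. Reverse for the 5'→3' convention.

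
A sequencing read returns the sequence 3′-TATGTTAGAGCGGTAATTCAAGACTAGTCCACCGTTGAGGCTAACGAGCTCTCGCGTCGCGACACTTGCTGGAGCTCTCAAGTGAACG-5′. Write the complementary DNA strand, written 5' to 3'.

The strand is given 3'→5', so its complement runs 5'→3' in the same left-to-right order: pair each base A↔T, G↔C.

5′-ATACAATCTCGCCATTAAGTTCTGATCAGGTGGCAACTCCGATTGCTCGAGAGCGCAGCGCTGTGAACGACCTCGAGAGTTCACTTGC-3′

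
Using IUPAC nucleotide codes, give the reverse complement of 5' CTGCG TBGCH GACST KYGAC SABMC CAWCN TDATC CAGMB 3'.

5'-VKCTGGATHANGWTGGKVTSGTCRMASGTCDGCVACGCAG-3'

Standard pairs A↔T, G↔C; ambiguity codes pair Y↔R, M↔K, W↔W, S↔S, B↔V, D↔H, N↔N. Complement (GACGCAVCGDCTGSAMRCTGSTVKGGTWGNAHTAGGTCKV), then reverse for 5'→3'.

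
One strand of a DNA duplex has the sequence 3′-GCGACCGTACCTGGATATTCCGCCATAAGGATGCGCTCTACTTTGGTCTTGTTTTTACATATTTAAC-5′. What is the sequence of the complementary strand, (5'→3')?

The strand is given 3'→5', so its complement runs 5'→3' in the same left-to-right order: pair each base A↔T, G↔C.

5′-CGCTGGCATGGACCTATAAGGCGGTATTCCTACGCGAGATGAAACCAGAACAAAAATGTATAAATTG-3′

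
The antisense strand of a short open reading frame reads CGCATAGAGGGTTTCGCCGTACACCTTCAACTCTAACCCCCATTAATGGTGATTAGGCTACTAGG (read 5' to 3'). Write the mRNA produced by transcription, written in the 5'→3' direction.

RNA polymerase reads the template 3'→5' and synthesizes mRNA 5'→3' by base-pairing (A→U, T→A, G↔C). The complement of the template is GCGTATCTCCCAAAGCGGCATGTGGAAGTTGAGATTGGGGGTAATTACCACTAATCCGATGATCC; antiparallel, so 5'→3' the coding strand is CCTAGTAGCCTAATCACCATTAATGGGGGTTAGAGTTGAAGGTGTACGGCGAAACCCTCTATGCG. Replace T with U for the mRNA.

5′-CCUAGUAGCCUAAUCACCAUUAAUGGGGGUUAGAGUUGAAGGUGUACGGCGAAACCCUCUAUGCG-3′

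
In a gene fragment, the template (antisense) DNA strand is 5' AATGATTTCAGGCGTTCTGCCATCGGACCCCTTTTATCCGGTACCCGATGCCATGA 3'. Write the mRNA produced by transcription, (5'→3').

The mRNA has the sequence of the coding strand (reverse complement of the template) with T→U. Reverse complement of AATGATTTCAGGCGTTCTGCCATCGGACCCCTTTTATCCGGTACCCGATGCCATGA is TCATGGCATCGGGTACCGGATAAAAGGGGTCCGATGGCAGAACGCCTGAAATCATT; then T→U.

5′-UCAUGGCAUCGGGUACCGGAUAAAAGGGGUCCGAUGGCAGAACGCCUGAAAUCAUU-3′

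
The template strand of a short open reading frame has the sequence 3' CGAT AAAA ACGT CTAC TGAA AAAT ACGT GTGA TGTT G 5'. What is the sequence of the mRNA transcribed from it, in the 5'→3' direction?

Reading the template 3'→5' as shown, RNA polymerase pairs each base (A→U, T→A, G↔C) to build mRNA 5'→3' directly.

5'-GCUAUUUUUGCAGAUGACUUUUUAUGCACACUACAAC-3'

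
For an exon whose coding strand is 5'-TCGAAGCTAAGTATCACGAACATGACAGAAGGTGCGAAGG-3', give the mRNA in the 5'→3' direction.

The mRNA is synthesized from the template strand, so it matches the coding strand with T replaced by U.

5'-UCGAAGCUAAGUAUCACGAACAUGACAGAAGGUGCGAAGG-3'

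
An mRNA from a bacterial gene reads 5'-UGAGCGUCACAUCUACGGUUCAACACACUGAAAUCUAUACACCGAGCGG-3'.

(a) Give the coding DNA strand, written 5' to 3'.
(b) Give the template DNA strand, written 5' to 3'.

(a) 5'-TGAGCGTCACATCTACGGTTCAACACACTGAAATCTATACACCGAGCGG-3'
(b) 5'-CCGCTCGGTGTATAGATTTCAGTGTGTTGAACCGTAGATGTGACGCTCA-3'

(a) The coding strand matches the mRNA with U→T.
(b) The template strand is the reverse complement of the coding strand.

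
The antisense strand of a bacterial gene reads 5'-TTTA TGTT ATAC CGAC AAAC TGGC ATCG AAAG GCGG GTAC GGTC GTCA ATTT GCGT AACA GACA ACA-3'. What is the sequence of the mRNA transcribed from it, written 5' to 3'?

5'-UGUUGUCUGUUACGCAAAUUGACGACCGUACCCGCCUUUCGAUGCCAGUUUGUCGGUAUAACAUAAA-3'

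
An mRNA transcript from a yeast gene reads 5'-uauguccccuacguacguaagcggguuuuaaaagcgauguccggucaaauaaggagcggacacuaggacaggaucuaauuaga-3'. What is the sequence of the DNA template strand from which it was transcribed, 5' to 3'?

5'-TCTAATTAGATCCTGTCCTAGTGTCCGCTCCTTATTTGACCGGACATCGCTTTTAAAACCCGCTTACGTACGTAGGGGACATA-3'

Replace U with T to get the coding DNA strand: TATGTCCCCTACGTACGTAAGCGGGTTTTAAAAGCGATGTCCGGTCAAATAAGGAGCGGACACTAGGACAGGATCTAATTAGA. The template strand is its reverse complement (complement ATACAGGGGATGCATGCATTCGCCCAAAATTTTCGCTACAGGCCAGTTTATTCCTCGCCTGTGATCCTGTCCTAGATTAATCT, then reverse).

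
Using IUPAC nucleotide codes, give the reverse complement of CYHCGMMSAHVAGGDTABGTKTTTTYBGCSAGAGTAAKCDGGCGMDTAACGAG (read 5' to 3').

Standard pairs A↔T, G↔C; ambiguity codes pair Y↔R, M↔K, S↔S, B↔V, D↔H. Complement (GRDGCKKSTDBTCCHATVCAMAAAARVCGSTCTCATTMGHCCGCKHATTGCTC), then reverse for 5'→3'.

5'-CTCGTTAHKCGCCHGMTTACTCTSGCVRAAAAMACVTAHCCTBDTSKKCGDRG-3'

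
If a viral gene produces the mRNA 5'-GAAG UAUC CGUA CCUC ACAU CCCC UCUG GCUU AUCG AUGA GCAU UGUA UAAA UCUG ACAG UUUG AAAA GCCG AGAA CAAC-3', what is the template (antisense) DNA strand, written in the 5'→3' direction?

Replace U with T to get the coding DNA strand: GAAGTATCCGTACCTCACATCCCCTCTGGCTTATCGATGAGCATTGTATAAATCTGACAGTTTGAAAAGCCGAGAACAAC. The template strand is its reverse complement (complement CTTCATAGGCATGGAGTGTAGGGGAGACCGAATAGCTACTCGTAACATATTTAGACTGTCAAACTTTTCGGCTCTTGTTG, then reverse).

5'-GTTGTTCTCGGCTTTTCAAACTGTCAGATTTATACAATGCTCATCGATAAGCCAGAGGGGATGTGAGGTACGGATACTTC-3'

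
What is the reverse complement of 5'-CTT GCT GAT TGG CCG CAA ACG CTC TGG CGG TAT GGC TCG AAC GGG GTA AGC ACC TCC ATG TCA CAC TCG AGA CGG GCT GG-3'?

5′-CCAGCCCGTCTCGAGTGTGACATGGAGGTGCTTACCCCGTTCGAGCCATACCGCCAGAGCGTTTGCGGCCAATCAGCAAG-3′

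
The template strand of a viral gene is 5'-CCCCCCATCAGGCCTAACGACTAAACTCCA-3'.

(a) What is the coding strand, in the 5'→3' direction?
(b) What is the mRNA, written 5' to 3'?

(a) The coding strand is the reverse complement of the template: complement GGGGGGTAGTCCGGATTGCTGATTTGAGGT, then reverse.
(b) mRNA has the coding-strand sequence with T→U.

(a) 5'-TGGAGTTTAGTCGTTAGGCCTGATGGGGGG-3'
(b) 5'-UGGAGUUUAGUCGUUAGGCCUGAUGGGGGG-3'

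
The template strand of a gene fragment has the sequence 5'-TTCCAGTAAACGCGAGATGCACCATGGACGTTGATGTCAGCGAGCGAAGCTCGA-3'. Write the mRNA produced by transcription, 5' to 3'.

5'-UCGAGCUUCGCUCGCUGACAUCAACGUCCAUGGUGCAUCUCGCGUUUACUGGAA-3'

RNA polymerase reads the template 3'→5' and synthesizes mRNA 5'→3' by base-pairing (A→U, T→A, G↔C). The complement of the template is AAGGTCATTTGCGCTCTACGTGGTACCTGCAACTACAGTCGCTCGCTTCGAGCT; antiparallel, so 5'→3' the coding strand is TCGAGCTTCGCTCGCTGACATCAACGTCCATGGTGCATCTCGCGTTTACTGGAA. Replace T with U for the mRNA.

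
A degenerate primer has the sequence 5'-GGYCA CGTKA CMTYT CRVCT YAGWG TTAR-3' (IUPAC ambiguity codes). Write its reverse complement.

5'-YTAACWCTRAGBYGARAKGTMACGTGRCC-3'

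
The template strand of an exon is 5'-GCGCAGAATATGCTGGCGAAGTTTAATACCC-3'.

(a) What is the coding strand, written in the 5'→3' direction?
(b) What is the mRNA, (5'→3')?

(a) 5'-GGGTATTAAACTTCGCCAGCATATTCTGCGC-3'
(b) 5'-GGGUAUUAAACUUCGCCAGCAUAUUCUGCGC-3'

(a) The coding strand is the reverse complement of the template: complement CGCGTCTTATACGACCGCTTCAAATTATGGG, then reverse.
(b) mRNA has the coding-strand sequence with T→U.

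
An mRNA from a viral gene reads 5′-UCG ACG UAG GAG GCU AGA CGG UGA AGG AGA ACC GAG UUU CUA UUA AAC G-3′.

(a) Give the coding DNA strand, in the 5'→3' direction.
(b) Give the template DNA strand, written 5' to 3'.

(a) The coding strand matches the mRNA with U→T.
(b) The template strand is the reverse complement of the coding strand.

(a) 5'-TCGACGTAGGAGGCTAGACGGTGAAGGAGAACCGAGTTTCTATTAAACG-3'
(b) 5'-CGTTTAATAGAAACTCGGTTCTCCTTCACCGTCTAGCCTCCTACGTCGA-3'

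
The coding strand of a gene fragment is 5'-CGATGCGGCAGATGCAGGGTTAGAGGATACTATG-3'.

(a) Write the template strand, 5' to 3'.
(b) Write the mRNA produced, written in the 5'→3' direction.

(a) 5'-CATAGTATCCTCTAACCCTGCATCTGCCGCATCG-3'
(b) 5′-CGAUGCGGCAGAUGCAGGGUUAGAGGAUACUAUG-3′

(a) The template strand is the reverse complement of the coding strand: complement GCTACGCCGTCTACGTCCCAATCTCCTATGATAC, then reverse.
(b) mRNA matches the coding strand with T→U.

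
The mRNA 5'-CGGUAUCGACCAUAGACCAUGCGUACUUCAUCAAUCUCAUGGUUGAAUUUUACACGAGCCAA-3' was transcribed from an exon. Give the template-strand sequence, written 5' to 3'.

Replace U with T to get the coding DNA strand: CGGTATCGACCATAGACCATGCGTACTTCATCAATCTCATGGTTGAATTTTACACGAGCCAA. The template strand is its reverse complement (complement GCCATAGCTGGTATCTGGTACGCATGAAGTAGTTAGAGTACCAACTTAAAATGTGCTCGGTT, then reverse).

5'-TTGGCTCGTGTAAAATTCAACCATGAGATTGATGAAGTACGCATGGTCTATGGTCGATACCG-3'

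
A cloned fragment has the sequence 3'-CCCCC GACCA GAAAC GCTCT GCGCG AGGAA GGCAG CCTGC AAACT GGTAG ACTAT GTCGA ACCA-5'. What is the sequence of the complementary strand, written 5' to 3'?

The strand is given 3'→5', so its complement runs 5'→3' in the same left-to-right order: pair each base A↔T, G↔C.

5'-GGGGGCTGGTCTTTGCGAGACGCGCTCCTTCCGTCGGACGTTTGACCATCTGATACAGCTTGGT-3'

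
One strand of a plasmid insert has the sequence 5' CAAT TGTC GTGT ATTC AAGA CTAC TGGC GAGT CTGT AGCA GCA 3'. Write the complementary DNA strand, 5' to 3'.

5'-TGCTGCTACAGACTCGCCAGTAGTCTTGAATACACGACAATTG-3'

Pairing A↔T and G↔C gives GTTAACAGCACATAAGTTCTGATGACCGCTCAGACATCGTCGT, running 3'→5'. Reverse for the 5'→3' convention.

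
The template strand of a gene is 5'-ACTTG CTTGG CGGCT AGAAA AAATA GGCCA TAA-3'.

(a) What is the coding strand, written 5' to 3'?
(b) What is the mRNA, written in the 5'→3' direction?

(a) 5'-TTATGGCCTATTTTTTCTAGCCGCCAAGCAAGT-3'
(b) 5′-UUAUGGCCUAUUUUUUCUAGCCGCCAAGCAAGU-3′

(a) The coding strand is the reverse complement of the template: complement TGAACGAACCGCCGATCTTTTTTATCCGGTATT, then reverse.
(b) mRNA has the coding-strand sequence with T→U.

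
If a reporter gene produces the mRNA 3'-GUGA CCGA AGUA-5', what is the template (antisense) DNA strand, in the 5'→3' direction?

Written 5'→3' the mRNA is AUGAAGCCAGUG, so the coding DNA strand is ATGAAGCCAGTG. The template is its reverse complement.

5'-CACTGGCTTCAT-3'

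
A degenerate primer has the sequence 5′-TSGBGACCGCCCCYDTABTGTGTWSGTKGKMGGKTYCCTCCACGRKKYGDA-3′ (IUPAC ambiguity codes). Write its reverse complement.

5′-THCRMMYCGTGGAGGRAMCCKMCMACSWACACAVTAHRGGGGCGGTCVCSA-3′

Standard pairs A↔T, G↔C; ambiguity codes pair R↔Y, M↔K, W↔W, S↔S, B↔V, D↔H. Complement (ASCVCTGGCGGGGRHATVACACAWSCAMCMKCCMARGGAGGTGCYMMRCHT), then reverse for 5'→3'.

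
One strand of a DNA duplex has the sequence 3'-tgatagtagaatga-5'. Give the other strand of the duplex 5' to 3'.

The strand is given 3'→5', so its complement runs 5'→3' in the same left-to-right order: pair each base A↔T, G↔C.

5'-ACTATCATCTTACT-3'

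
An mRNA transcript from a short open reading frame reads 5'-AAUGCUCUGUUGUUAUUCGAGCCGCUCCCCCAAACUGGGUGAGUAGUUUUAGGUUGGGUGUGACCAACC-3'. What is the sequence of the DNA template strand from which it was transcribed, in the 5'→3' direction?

5'-GGTTGGTCACACCCAACCTAAAACTACTCACCCAGTTTGGGGGAGCGGCTCGAATAACAACAGAGCATT-3'

Replace U with T to get the coding DNA strand: AATGCTCTGTTGTTATTCGAGCCGCTCCCCCAAACTGGGTGAGTAGTTTTAGGTTGGGTGTGACCAACC. The template strand is its reverse complement (complement TTACGAGACAACAATAAGCTCGGCGAGGGGGTTTGACCCACTCATCAAAATCCAACCCACACTGGTTGG, then reverse).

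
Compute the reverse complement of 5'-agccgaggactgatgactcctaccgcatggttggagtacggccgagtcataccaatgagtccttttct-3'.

Complement each base (A↔T, G↔C): TCGGCTCCTGACTACTGAGGATGGCGTACCAACCTCATGCCGGCTCAGTATGGTTACTCAGGAAAAGA. Then reverse.

5'-AGAAAAGGACTCATTGGTATGACTCGGCCGTACTCCAACCATGCGGTAGGAGTCATCAGTCCTCGGCT-3'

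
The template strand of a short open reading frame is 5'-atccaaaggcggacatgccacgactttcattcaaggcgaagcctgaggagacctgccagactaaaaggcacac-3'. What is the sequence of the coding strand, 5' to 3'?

The coding strand is complementary and antiparallel to the template: take the complement (A↔T, G↔C) and reverse.

5'-GTGTGCCTTTTAGTCTGGCAGGTCTCCTCAGGCTTCGCCTTGAATGAAAGTCGTGGCATGTCCGCCTTTGGAT-3'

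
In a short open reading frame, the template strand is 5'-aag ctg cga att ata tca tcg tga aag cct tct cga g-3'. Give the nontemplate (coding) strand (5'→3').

5′-CTCGAGAAGGCTTTCACGATGATATAATTCGCAGCTT-3′

The coding strand is complementary and antiparallel to the template: take the complement (A↔T, G↔C) and reverse.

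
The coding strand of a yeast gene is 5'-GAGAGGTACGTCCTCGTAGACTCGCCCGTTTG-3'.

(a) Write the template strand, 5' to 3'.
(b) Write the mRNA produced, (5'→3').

(a) The template strand is the reverse complement of the coding strand: complement CTCTCCATGCAGGAGCATCTGAGCGGGCAAAC, then reverse.
(b) mRNA matches the coding strand with T→U.

(a) 5′-CAAACGGGCGAGTCTACGAGGACGTACCTCTC-3′
(b) 5'-GAGAGGUACGUCCUCGUAGACUCGCCCGUUUG-3'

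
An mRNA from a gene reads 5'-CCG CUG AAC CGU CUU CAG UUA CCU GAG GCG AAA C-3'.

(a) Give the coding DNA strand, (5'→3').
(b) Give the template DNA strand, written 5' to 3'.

(a) 5'-CCGCTGAACCGTCTTCAGTTACCTGAGGCGAAAC-3'
(b) 5′-GTTTCGCCTCAGGTAACTGAAGACGGTTCAGCGG-3′

(a) The coding strand matches the mRNA with U→T.
(b) The template strand is the reverse complement of the coding strand.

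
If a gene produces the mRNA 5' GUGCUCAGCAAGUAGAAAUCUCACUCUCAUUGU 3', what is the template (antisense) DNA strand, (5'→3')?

Replace U with T to get the coding DNA strand: GTGCTCAGCAAGTAGAAATCTCACTCTCATTGT. The template strand is its reverse complement (complement CACGAGTCGTTCATCTTTAGAGTGAGAGTAACA, then reverse).

5'-ACAATGAGAGTGAGATTTCTACTTGCTGAGCAC-3'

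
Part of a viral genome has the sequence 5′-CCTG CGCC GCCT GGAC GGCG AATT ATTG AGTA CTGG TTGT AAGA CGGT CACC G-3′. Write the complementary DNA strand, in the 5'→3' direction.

The complement of CCTGCGCCGCCTGGACGGCGAATTATTGAGTACTGGTTGTAAGACGGTCACCG is GGACGCGGCGGACCTGCCGCTTAATAACTCATGACCAACATTCTGCCAGTGGC (A↔T, G↔C). DNA strands are antiparallel, so the complementary strand runs 3'→5'; reversing gives the 5'→3' form.

5'-CGGTGACCGTCTTACAACCAGTACTCAATAATTCGCCGTCCAGGCGGCGCAGG-3'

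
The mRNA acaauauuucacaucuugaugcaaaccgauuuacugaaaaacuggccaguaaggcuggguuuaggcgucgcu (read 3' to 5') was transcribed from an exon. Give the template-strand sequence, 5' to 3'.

Written 5'→3' the mRNA is UCGCUGCGGAUUUGGGUCGGAAUGACCGGUCAAAAAGUCAUUUAGCCAAACGUAGUUCUACACUUUAUAACA, so the coding DNA strand is TCGCTGCGGATTTGGGTCGGAATGACCGGTCAAAAAGTCATTTAGCCAAACGTAGTTCTACACTTTATAACA. The template is its reverse complement.

5'-TGTTATAAAGTGTAGAACTACGTTTGGCTAAATGACTTTTTGACCGGTCATTCCGACCCAAATCCGCAGCGA-3'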